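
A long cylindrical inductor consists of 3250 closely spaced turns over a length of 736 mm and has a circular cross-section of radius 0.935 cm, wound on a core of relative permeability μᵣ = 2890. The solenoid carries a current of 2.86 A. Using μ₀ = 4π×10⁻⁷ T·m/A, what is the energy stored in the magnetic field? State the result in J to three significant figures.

A = πr² = π(9.350×10^-3 m)² = 2.746×10^-4 m².
L = μ₀μᵣN²A/ℓ = (4π×10⁻⁷)(2890)(3250)²(2.746×10^-4)/(0.736) = 14.31 H.
U = ½LI² = ½(14.31)(2.86)² = 58.54 J.

U ≈ 58.5 J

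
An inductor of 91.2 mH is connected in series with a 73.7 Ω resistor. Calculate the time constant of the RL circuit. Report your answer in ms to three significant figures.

τ = L/R = (9.120×10^-2 H)/(73.7 Ω) = 1.237×10^-3 s.

τ ≈ 1.24 ms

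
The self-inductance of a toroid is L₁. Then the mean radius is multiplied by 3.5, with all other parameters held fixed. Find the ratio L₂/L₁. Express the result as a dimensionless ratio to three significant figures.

L₂/L₁ = 0.286

For a toroid, L ∝ μᵣN²A/R.
L₂/L₁ = (3.5)^-1 = 0.286.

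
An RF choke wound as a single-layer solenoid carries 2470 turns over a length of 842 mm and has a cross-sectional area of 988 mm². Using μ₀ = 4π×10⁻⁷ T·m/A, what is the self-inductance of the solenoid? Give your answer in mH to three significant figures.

A = 988 mm² = 9.880×10^-4 m².
For a long solenoid, L = μ₀N²A/ℓ.
L = (4π×10⁻⁷)(2470)²(9.880×10^-4)/(0.842 m) = 8.996×10^-3 H.

L ≈ 9.00 mH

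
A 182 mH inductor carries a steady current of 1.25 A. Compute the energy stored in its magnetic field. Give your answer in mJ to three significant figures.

U ≈ 142 mJ

Stored magnetic energy: U = ½LI².
U = ½(0.182 H)(1.25 A)² = 0.1422 J.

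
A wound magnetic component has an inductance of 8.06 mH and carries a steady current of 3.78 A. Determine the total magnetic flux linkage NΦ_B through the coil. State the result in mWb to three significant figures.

From L = NΦ_B/I, the flux linkage is NΦ_B = LI.
NΦ_B = (8.060×10^-3 H)(3.78 A) = 3.047×10^-2 Wb.

NΦ_B ≈ 30.5 mWb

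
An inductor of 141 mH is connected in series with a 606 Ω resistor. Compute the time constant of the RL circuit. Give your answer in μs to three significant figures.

τ ≈ 233 μs

τ = L/R = (0.141 H)/(606 Ω) = 2.327×10^-4 s.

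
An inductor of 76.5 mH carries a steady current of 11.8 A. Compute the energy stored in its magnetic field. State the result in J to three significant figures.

U ≈ 5.33 J

Stored magnetic energy: U = ½LI².
U = ½(7.650×10^-2 H)(11.8 A)² = 5.326 J.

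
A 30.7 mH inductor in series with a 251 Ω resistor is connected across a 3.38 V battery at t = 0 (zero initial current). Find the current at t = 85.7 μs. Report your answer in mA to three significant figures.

I ≈ 6.78 mA

τ = L/R = 3.070×10^-2/251 = 1.223×10^-4 s; final current I_∞ = ε/R = 3.38/251 = 1.347×10^-2 A.
I(t) = I_∞(1 − e^(−t/τ)) with t/τ = 0.701.
I = (1.347×10^-2)(1 − e^(−0.701)) = 6.784×10^-3 A.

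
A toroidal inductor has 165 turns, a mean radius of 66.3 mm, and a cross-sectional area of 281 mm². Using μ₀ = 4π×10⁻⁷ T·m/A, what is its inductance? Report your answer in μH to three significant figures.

L ≈ 23.1 μH

For a thin toroid, L = μ₀N²A/(2πR).
L = (4π×10⁻⁷)(165)²(2.810×10^-4) / (2π×6.630×10^-2 m) = 2.308×10^-5 H.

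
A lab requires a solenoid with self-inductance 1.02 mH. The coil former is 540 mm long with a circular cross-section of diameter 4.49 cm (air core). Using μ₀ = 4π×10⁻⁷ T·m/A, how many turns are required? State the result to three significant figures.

A = π(d/2)² = π(2.245×10^-2 m)² = 1.583×10^-3 m².
From L = μ₀N²A/ℓ, N = √(Lℓ / (μ₀A)).
N = √[(1.020×10^-3)(0.54) / ((4π×10⁻⁷)×1.583×10^-3)] = √(2.768×10^5) ≈ 526.1.

N ≈ 526 turns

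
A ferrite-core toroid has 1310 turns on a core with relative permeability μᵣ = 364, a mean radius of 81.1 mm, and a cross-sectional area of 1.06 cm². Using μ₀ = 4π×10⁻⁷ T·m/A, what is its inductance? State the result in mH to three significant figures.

L ≈ 163 mH

For a thin toroid, L = μ₀μᵣN²A/(2πR).
L = (4π×10⁻⁷)(364)(1310)²(1.060×10^-4) / (2π×8.110×10^-2 m) = 0.1633 H.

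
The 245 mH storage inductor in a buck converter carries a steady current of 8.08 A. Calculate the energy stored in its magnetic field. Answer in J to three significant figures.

U ≈ 8.00 J

Stored magnetic energy: U = ½LI².
U = ½(0.245 H)(8.08 A)² = 7.998 J.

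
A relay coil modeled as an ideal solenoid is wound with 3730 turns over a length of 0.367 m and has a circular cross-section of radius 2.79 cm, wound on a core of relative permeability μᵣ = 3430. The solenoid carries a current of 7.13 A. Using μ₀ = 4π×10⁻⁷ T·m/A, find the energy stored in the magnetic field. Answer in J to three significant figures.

A = πr² = π(2.790×10^-2 m)² = 2.445×10^-3 m².
L = μ₀μᵣN²A/ℓ = (4π×10⁻⁷)(3430)(3730)²(2.445×10^-3)/(0.367) = 399.6 H.
U = ½LI² = ½(399.6)(7.13)² = 1.016×10^4 J.

U ≈ 10200 J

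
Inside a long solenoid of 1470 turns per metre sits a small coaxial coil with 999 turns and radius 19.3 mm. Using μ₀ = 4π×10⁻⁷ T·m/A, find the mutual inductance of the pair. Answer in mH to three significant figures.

The outer solenoid produces a uniform field B₁ = μ₀n₁I₁ across the inner coil,
so the flux linkage is N₂Φ = N₂B₁A₂ = μ₀n₁N₂A₂·I₁, giving M = μ₀n₁N₂A₂.
A₂ = πr² = π(1.930×10^-2 m)² = 1.170×10^-3 m².
M = (4π×10⁻⁷)(1470)(999)(1.170×10^-3) = 2.160×10^-3 H.

M ≈ 2.16 mH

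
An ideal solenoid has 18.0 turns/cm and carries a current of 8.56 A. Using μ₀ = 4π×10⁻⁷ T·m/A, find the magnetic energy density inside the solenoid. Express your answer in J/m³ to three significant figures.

u ≈ 149 J/m³

B = μ₀nI = (4π×10⁻⁷)(1.800×10^3)(8.56) = 1.936×10^-2 T.
u = B²/(2μ₀) = (1.936×10^-2)²/(2×4π×10⁻⁷) = 149.2 J/m³.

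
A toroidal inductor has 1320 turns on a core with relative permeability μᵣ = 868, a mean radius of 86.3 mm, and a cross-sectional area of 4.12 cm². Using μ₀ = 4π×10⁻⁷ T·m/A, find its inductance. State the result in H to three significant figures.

L ≈ 1.44 H

For a thin toroid, L = μ₀μᵣN²A/(2πR).
L = (4π×10⁻⁷)(868)(1320)²(4.120×10^-4) / (2π×8.630×10^-2 m) = 1.444 H.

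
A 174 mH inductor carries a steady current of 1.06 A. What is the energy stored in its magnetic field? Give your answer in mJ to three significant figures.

Stored magnetic energy: U = ½LI².
U = ½(0.174 H)(1.06 A)² = 9.775×10^-2 J.

U ≈ 97.8 mJ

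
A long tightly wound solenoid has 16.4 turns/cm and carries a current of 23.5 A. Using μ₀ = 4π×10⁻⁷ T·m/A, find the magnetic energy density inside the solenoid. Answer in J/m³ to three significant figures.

B = μ₀nI = (4π×10⁻⁷)(1.640×10^3)(23.5) = 4.843×10^-2 T.
u = B²/(2μ₀) = (4.843×10^-2)²/(2×4π×10⁻⁷) = 933.3 J/m³.

u ≈ 933 J/m³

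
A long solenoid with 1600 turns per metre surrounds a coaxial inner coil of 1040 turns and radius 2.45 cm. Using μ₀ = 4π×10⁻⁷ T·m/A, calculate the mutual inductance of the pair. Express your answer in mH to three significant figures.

The outer solenoid produces a uniform field B₁ = μ₀n₁I₁ across the inner coil,
so the flux linkage is N₂Φ = N₂B₁A₂ = μ₀n₁N₂A₂·I₁, giving M = μ₀n₁N₂A₂.
A₂ = πr² = π(2.450×10^-2 m)² = 1.886×10^-3 m².
M = (4π×10⁻⁷)(1600)(1040)(1.886×10^-3) = 3.943×10^-3 H.

M ≈ 3.94 mH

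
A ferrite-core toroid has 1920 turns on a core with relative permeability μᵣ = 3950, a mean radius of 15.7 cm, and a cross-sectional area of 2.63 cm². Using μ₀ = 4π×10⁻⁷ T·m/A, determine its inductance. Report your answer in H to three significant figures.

For a thin toroid, L = μ₀μᵣN²A/(2πR).
L = (4π×10⁻⁷)(3950)(1920)²(2.630×10^-4) / (2π×0.157 m) = 4.878 H.

L ≈ 4.88 H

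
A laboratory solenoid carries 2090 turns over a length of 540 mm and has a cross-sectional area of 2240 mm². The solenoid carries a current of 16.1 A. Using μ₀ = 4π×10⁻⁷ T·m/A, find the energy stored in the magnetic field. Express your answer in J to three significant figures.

A = 2240 mm² = 2.240×10^-3 m².
L = μ₀N²A/ℓ = (4π×10⁻⁷)(2090)²(2.240×10^-3)/(0.54) = 2.277×10^-2 H.
U = ½LI² = ½(2.277×10^-2)(16.1)² = 2.951 J.

U ≈ 2.95 J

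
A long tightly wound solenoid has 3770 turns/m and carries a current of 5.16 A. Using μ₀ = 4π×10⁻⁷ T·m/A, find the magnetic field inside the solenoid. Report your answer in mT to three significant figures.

B ≈ 24.4 mT

Inside a long solenoid, B = μ₀nI.
B = (4π×10⁻⁷)(3.770×10^3 m⁻¹)(5.16 A) = 2.4446×10^-2 T.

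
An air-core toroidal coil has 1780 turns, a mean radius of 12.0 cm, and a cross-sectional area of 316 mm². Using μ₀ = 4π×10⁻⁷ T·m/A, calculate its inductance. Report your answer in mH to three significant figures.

For a thin toroid, L = μ₀N²A/(2πR).
L = (4π×10⁻⁷)(1780)²(3.160×10^-4) / (2π×0.12 m) = 1.669×10^-3 H.

L ≈ 1.67 mH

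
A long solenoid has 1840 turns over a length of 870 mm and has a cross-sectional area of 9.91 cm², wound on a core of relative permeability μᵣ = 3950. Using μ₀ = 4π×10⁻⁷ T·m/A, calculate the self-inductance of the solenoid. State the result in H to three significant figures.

A = 9.91 cm² = 9.910×10^-4 m².
For a long solenoid, L = μ₀μᵣN²A/ℓ.
L = (4π×10⁻⁷)(3950)(1840)²(9.910×10^-4)/(0.87 m) = 19.14 H.

L ≈ 19.1 H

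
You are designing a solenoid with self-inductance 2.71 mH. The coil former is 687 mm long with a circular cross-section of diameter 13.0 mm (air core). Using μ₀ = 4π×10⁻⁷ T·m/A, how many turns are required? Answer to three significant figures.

A = π(d/2)² = π(6.500×10^-3 m)² = 1.327×10^-4 m².
From L = μ₀N²A/ℓ, N = √(Lℓ / (μ₀A)).
N = √[(2.710×10^-3)(0.687) / ((4π×10⁻⁷)×1.327×10^-4)] = √(1.116×10^7) ≈ 3340.9.

N ≈ 3340 turns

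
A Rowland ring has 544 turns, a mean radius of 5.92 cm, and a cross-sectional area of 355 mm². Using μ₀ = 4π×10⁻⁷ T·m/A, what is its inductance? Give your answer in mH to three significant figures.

L ≈ 0.355 mH

For a thin toroid, L = μ₀N²A/(2πR).
L = (4π×10⁻⁷)(544)²(3.550×10^-4) / (2π×5.920×10^-2 m) = 3.549×10^-4 H.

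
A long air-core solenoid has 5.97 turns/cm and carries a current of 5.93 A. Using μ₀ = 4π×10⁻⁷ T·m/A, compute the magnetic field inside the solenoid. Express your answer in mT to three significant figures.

B ≈ 4.45 mT

Inside a long solenoid, B = μ₀nI.
B = (4π×10⁻⁷)(597 m⁻¹)(5.93 A) = 4.449×10^-3 T.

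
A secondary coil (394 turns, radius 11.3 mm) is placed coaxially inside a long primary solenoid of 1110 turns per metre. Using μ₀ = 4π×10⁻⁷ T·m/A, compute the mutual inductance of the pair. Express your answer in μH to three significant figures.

M ≈ 220 μH

The outer solenoid produces a uniform field B₁ = μ₀n₁I₁ across the inner coil,
so the flux linkage is N₂Φ = N₂B₁A₂ = μ₀n₁N₂A₂·I₁, giving M = μ₀n₁N₂A₂.
A₂ = πr² = π(1.130×10^-2 m)² = 4.011×10^-4 m².
M = (4π×10⁻⁷)(1110)(394)(4.011×10^-4) = 2.2046×10^-4 H.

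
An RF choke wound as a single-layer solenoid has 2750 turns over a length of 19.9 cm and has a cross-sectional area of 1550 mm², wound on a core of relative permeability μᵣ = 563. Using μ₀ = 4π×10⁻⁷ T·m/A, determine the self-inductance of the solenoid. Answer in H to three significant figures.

A = 1550 mm² = 1.550×10^-3 m².
For a long solenoid, L = μ₀μᵣN²A/ℓ.
L = (4π×10⁻⁷)(563)(2750)²(1.550×10^-3)/(0.199 m) = 41.67 H.

L ≈ 41.7 H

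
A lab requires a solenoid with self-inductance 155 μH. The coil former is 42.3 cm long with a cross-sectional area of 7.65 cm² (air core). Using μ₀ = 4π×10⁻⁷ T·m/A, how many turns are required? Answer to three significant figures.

N ≈ 261 turns

A = 7.65 cm² = 7.650×10^-4 m².
From L = μ₀N²A/ℓ, N = √(Lℓ / (μ₀A)).
N = √[(1.550×10^-4)(0.423) / ((4π×10⁻⁷)×7.650×10^-4)] = √(6.820×10^4) ≈ 261.2.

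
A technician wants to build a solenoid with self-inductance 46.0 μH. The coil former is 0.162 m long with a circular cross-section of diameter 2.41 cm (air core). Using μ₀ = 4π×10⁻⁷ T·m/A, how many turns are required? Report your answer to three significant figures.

A = π(d/2)² = π(1.205×10^-2 m)² = 4.562×10^-4 m².
From L = μ₀N²A/ℓ, N = √(Lℓ / (μ₀A)).
N = √[(4.600×10^-5)(0.162) / ((4π×10⁻⁷)×4.562×10^-4)] = √(1.300×10^4) ≈ 114.0.

N ≈ 114 turns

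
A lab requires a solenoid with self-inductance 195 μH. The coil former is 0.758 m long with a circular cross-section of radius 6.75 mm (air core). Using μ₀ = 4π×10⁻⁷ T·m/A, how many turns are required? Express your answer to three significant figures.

A = πr² = π(6.750×10^-3 m)² = 1.431×10^-4 m².
From L = μ₀N²A/ℓ, N = √(Lℓ / (μ₀A)).
N = √[(1.950×10^-4)(0.758) / ((4π×10⁻⁷)×1.431×10^-4)] = √(8.217×10^5) ≈ 906.5.

N ≈ 907 turns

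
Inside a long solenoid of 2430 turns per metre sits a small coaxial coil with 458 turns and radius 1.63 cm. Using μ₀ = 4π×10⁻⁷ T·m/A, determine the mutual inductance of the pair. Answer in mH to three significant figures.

The outer solenoid produces a uniform field B₁ = μ₀n₁I₁ across the inner coil,
so the flux linkage is N₂Φ = N₂B₁A₂ = μ₀n₁N₂A₂·I₁, giving M = μ₀n₁N₂A₂.
A₂ = πr² = π(1.630×10^-2 m)² = 8.347×10^-4 m².
M = (4π×10⁻⁷)(2430)(458)(8.347×10^-4) = 1.167×10^-3 H.

M ≈ 1.17 mH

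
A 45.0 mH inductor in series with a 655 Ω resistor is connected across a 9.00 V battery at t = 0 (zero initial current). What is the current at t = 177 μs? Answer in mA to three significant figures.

I ≈ 12.7 mA

τ = L/R = 4.500×10^-2/655 = 6.870×10^-5 s; final current I_∞ = ε/R = 9.00/655 = 1.374×10^-2 A.
I(t) = I_∞(1 − e^(−t/τ)) with t/τ = 2.576.
I = (1.374×10^-2)(1 − e^(−2.576)) = 1.270×10^-2 A.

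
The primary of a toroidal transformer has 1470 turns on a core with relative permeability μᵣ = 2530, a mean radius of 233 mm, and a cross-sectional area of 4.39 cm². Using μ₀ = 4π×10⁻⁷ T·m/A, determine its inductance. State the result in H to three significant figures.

L ≈ 2.06 H

For a thin toroid, L = μ₀μᵣN²A/(2πR).
L = (4π×10⁻⁷)(2530)(1470)²(4.390×10^-4) / (2π×0.233 m) = 2.06 H.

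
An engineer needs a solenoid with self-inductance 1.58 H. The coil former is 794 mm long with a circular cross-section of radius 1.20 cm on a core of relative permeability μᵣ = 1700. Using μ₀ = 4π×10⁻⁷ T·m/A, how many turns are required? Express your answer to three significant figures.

N ≈ 1140 turns

A = πr² = π(1.200×10^-2 m)² = 4.524×10^-4 m².
From L = μ₀μᵣN²A/ℓ, N = √(Lℓ / (μ₀μᵣA)).
N = √[(1.58)(0.794) / ((4π×10⁻⁷)(1700)×4.524×10^-4)] = √(1.298×10^6) ≈ 1139.3.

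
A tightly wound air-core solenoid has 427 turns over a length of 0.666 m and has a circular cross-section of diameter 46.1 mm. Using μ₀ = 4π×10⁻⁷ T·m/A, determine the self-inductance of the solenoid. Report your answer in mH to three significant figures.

A = π(d/2)² = π(2.305×10^-2 m)² = 1.669×10^-3 m².
For a long solenoid, L = μ₀N²A/ℓ.
L = (4π×10⁻⁷)(427)²(1.669×10^-3)/(0.666 m) = 5.742×10^-4 H.

L ≈ 0.574 mH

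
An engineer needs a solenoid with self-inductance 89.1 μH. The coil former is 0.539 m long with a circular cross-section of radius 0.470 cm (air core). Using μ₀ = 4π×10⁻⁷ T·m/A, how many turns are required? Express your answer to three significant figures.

N ≈ 742 turns

A = πr² = π(4.700×10^-3 m)² = 6.940×10^-5 m².
From L = μ₀N²A/ℓ, N = √(Lℓ / (μ₀A)).
N = √[(8.910×10^-5)(0.539) / ((4π×10⁻⁷)×6.940×10^-5)] = √(5.507×10^5) ≈ 742.1.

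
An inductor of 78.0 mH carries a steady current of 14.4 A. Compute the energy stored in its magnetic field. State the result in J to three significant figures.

Stored magnetic energy: U = ½LI².
U = ½(7.800×10^-2 H)(14.4 A)² = 8.087 J.

U ≈ 8.09 J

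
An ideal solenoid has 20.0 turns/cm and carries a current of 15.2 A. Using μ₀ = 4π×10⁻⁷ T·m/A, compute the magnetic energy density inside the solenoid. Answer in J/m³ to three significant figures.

B = μ₀nI = (4π×10⁻⁷)(2.000×10^3)(15.2) = 3.820×10^-2 T.
u = B²/(2μ₀) = (3.820×10^-2)²/(2×4π×10⁻⁷) = 580.7 J/m³.

u ≈ 581 J/m³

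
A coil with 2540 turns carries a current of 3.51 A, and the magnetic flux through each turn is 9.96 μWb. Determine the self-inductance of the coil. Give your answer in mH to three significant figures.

Self-inductance is defined by L = NΦ_B/I (flux linkage over current).
L = (2540)(9.960×10^-6 Wb)/(3.51 A) = 7.208×10^-3 H.

L ≈ 7.21 mH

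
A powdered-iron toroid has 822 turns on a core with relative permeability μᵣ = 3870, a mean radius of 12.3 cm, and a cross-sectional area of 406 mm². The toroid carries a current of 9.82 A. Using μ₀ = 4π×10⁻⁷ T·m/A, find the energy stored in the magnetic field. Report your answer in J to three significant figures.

L = μ₀μᵣN²A/(2πR) = (4π×10⁻⁷)(3870)(822)²(4.060×10^-4)/(2π×0.123) = 1.726 H.
U = ½LI² = ½(1.726)(9.82)² = 83.23 J.

U ≈ 83.2 J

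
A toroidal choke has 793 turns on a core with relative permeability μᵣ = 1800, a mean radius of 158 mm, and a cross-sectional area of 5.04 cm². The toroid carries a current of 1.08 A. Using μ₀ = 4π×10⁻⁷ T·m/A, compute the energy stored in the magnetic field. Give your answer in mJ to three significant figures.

U ≈ 421 mJ

L = μ₀μᵣN²A/(2πR) = (4π×10⁻⁷)(1800)(793)²(5.040×10^-4)/(2π×0.158) = 0.7221 H.
U = ½LI² = ½(0.7221)(1.08)² = 0.4212 J.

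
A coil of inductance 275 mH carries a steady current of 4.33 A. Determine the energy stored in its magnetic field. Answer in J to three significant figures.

U ≈ 2.58 J

Stored magnetic energy: U = ½LI².
U = ½(0.275 H)(4.33 A)² = 2.578 J.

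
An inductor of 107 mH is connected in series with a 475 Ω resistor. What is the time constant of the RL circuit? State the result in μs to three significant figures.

τ = L/R = (0.107 H)/(475 Ω) = 2.253×10^-4 s.

τ ≈ 225 μs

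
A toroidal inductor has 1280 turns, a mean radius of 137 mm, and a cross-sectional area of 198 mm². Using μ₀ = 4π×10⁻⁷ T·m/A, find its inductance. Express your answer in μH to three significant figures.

L ≈ 474 μH

For a thin toroid, L = μ₀N²A/(2πR).
L = (4π×10⁻⁷)(1280)²(1.980×10^-4) / (2π×0.137 m) = 4.736×10^-4 H.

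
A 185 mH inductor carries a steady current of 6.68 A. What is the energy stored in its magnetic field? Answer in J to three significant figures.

U ≈ 4.13 J

Stored magnetic energy: U = ½LI².
U = ½(0.185 H)(6.68 A)² = 4.128 J.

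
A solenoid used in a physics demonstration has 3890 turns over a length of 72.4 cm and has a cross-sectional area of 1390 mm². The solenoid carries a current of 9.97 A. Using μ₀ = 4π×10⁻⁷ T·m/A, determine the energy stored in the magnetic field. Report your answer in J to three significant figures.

A = 1390 mm² = 1.390×10^-3 m².
L = μ₀N²A/ℓ = (4π×10⁻⁷)(3890)²(1.390×10^-3)/(0.724) = 3.651×10^-2 H.
U = ½LI² = ½(3.651×10^-2)(9.97)² = 1.814 J.

U ≈ 1.81 J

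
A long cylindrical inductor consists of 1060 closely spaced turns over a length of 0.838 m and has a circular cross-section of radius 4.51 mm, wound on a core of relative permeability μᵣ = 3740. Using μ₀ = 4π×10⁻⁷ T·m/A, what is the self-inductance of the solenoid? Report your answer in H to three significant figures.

L ≈ 0.403 H

A = πr² = π(4.510×10^-3 m)² = 6.390×10^-5 m².
For a long solenoid, L = μ₀μᵣN²A/ℓ.
L = (4π×10⁻⁷)(3740)(1060)²(6.390×10^-5)/(0.838 m) = 0.4027 H.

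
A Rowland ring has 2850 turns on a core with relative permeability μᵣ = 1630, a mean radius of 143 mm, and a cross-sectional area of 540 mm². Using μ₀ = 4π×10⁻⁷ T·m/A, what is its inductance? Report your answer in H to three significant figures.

L ≈ 10.0 H

For a thin toroid, L = μ₀μᵣN²A/(2πR).
L = (4π×10⁻⁷)(1630)(2850)²(5.400×10^-4) / (2π×0.143 m) = 9.999 H.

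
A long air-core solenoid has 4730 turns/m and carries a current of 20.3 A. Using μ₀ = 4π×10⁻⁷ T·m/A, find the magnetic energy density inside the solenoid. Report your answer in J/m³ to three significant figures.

B = μ₀nI = (4π×10⁻⁷)(4.730×10^3)(20.3) = 0.1207 T.
u = B²/(2μ₀) = (0.1207)²/(2×4π×10⁻⁷) = 5.793×10^3 J/m³.

u ≈ 5790 J/m³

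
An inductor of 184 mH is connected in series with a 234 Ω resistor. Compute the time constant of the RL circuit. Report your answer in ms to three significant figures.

τ = L/R = (0.184 H)/(234 Ω) = 7.863×10^-4 s.

τ ≈ 0.786 ms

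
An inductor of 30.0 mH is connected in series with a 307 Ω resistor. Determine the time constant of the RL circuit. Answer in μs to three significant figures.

τ ≈ 97.7 μs

τ = L/R = (3.000×10^-2 H)/(307 Ω) = 9.772×10^-5 s.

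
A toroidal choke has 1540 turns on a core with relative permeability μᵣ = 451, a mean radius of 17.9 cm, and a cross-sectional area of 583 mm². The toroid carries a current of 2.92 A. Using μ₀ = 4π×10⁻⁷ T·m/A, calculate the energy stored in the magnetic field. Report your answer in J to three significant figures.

U ≈ 2.97 J

L = μ₀μᵣN²A/(2πR) = (4π×10⁻⁷)(451)(1540)²(5.830×10^-4)/(2π×0.179) = 0.6967 H.
U = ½LI² = ½(0.6967)(2.92)² = 2.97 J.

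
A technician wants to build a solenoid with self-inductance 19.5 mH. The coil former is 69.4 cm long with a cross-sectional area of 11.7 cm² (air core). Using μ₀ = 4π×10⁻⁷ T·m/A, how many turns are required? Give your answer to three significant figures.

N ≈ 3030 turns

A = 11.7 cm² = 1.170×10^-3 m².
From L = μ₀N²A/ℓ, N = √(Lℓ / (μ₀A)).
N = √[(1.950×10^-2)(0.694) / ((4π×10⁻⁷)×1.170×10^-3)] = √(9.204×10^6) ≈ 3033.9.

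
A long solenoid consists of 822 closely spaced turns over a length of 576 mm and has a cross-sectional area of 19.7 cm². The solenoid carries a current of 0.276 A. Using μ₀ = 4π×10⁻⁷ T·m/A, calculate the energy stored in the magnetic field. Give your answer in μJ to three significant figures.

U ≈ 111 μJ

A = 19.7 cm² = 1.970×10^-3 m².
L = μ₀N²A/ℓ = (4π×10⁻⁷)(822)²(1.970×10^-3)/(0.576) = 2.904×10^-3 H.
U = ½LI² = ½(2.904×10^-3)(0.276)² = 1.106×10^-4 J.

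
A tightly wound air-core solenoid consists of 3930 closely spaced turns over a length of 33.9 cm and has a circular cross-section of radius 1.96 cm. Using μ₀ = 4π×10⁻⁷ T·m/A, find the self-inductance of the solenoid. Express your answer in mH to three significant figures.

A = πr² = π(1.960×10^-2 m)² = 1.207×10^-3 m².
For a long solenoid, L = μ₀N²A/ℓ.
L = (4π×10⁻⁷)(3930)²(1.207×10^-3)/(0.339 m) = 6.910×10^-2 H.

L ≈ 69.1 mH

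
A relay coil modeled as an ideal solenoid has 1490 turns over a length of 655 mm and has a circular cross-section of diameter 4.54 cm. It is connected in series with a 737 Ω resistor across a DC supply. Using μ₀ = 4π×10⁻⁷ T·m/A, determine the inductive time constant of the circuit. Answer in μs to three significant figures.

A = π(d/2)² = π(2.270×10^-2 m)² = 1.619×10^-3 m².
L = μ₀N²A/ℓ = (4π×10⁻⁷)(1490)²(1.619×10^-3)/(0.655) = 6.895×10^-3 H.
τ = L/R = (6.895×10^-3)/(737) = 9.356×10^-6 s.

τ ≈ 9.36 μs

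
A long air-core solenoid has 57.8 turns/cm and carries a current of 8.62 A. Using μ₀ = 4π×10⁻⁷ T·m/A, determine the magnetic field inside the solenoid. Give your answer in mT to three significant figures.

Inside a long solenoid, B = μ₀nI.
B = (4π×10⁻⁷)(5.780×10^3 m⁻¹)(8.62 A) = 6.261×10^-2 T.

B ≈ 62.6 mT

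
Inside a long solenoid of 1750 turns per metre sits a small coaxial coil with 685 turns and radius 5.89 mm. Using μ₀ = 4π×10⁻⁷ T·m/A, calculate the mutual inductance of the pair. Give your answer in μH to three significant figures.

The outer solenoid produces a uniform field B₁ = μ₀n₁I₁ across the inner coil,
so the flux linkage is N₂Φ = N₂B₁A₂ = μ₀n₁N₂A₂·I₁, giving M = μ₀n₁N₂A₂.
A₂ = πr² = π(5.890×10^-3 m)² = 1.090×10^-4 m².
M = (4π×10⁻⁷)(1750)(685)(1.090×10^-4) = 1.642×10^-4 H.

M ≈ 164 μH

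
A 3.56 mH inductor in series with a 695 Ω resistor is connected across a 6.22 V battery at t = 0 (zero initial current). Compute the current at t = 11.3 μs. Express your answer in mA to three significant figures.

I ≈ 7.96 mA

τ = L/R = 3.560×10^-3/695 = 5.122×10^-6 s; final current I_∞ = ε/R = 6.22/695 = 8.950×10^-3 A.
I(t) = I_∞(1 − e^(−t/τ)) with t/τ = 2.206.
I = (8.950×10^-3)(1 − e^(−2.206)) = 7.964×10^-3 A.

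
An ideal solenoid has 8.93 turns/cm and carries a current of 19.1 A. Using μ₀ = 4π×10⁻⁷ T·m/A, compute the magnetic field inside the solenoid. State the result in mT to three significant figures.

B ≈ 21.4 mT

Inside a long solenoid, B = μ₀nI.
B = (4π×10⁻⁷)(893 m⁻¹)(19.1 A) = 2.143×10^-2 T.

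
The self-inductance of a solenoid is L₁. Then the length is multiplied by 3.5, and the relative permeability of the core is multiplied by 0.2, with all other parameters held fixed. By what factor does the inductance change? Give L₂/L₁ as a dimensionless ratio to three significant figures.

L₂/L₁ = 0.0571

For a solenoid, L ∝ μᵣN²A/ℓ.
L₂/L₁ = (3.5)^-1 × (0.2) = 0.0571.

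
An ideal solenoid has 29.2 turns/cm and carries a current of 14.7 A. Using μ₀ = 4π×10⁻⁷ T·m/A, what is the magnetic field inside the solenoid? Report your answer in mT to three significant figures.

B ≈ 53.9 mT

Inside a long solenoid, B = μ₀nI.
B = (4π×10⁻⁷)(2.920×10^3 m⁻¹)(14.7 A) = 5.394×10^-2 T.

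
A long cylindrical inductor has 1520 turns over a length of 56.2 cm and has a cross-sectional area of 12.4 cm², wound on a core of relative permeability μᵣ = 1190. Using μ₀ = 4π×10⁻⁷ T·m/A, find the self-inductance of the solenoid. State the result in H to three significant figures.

A = 12.4 cm² = 1.240×10^-3 m².
For a long solenoid, L = μ₀μᵣN²A/ℓ.
L = (4π×10⁻⁷)(1190)(1520)²(1.240×10^-3)/(0.562 m) = 7.623 H.

L ≈ 7.62 H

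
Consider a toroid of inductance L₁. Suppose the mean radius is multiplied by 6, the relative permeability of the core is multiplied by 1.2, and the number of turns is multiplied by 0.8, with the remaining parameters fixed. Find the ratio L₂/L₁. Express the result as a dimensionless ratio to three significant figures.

L₂/L₁ = 0.128

For a toroid, L ∝ μᵣN²A/R.
L₂/L₁ = (6)^-1 × (1.2) × (0.8)^2 = 0.128.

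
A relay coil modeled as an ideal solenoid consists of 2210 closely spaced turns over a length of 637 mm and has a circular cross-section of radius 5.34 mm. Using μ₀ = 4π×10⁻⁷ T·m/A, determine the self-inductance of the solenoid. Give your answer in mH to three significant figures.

L ≈ 0.863 mH

A = πr² = π(5.340×10^-3 m)² = 8.958×10^-5 m².
For a long solenoid, L = μ₀N²A/ℓ.
L = (4π×10⁻⁷)(2210)²(8.958×10^-5)/(0.637 m) = 8.632×10^-4 H.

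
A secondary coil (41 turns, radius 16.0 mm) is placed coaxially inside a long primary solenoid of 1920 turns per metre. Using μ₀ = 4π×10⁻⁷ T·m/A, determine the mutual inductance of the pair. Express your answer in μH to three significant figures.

M ≈ 79.6 μH

The outer solenoid produces a uniform field B₁ = μ₀n₁I₁ across the inner coil,
so the flux linkage is N₂Φ = N₂B₁A₂ = μ₀n₁N₂A₂·I₁, giving M = μ₀n₁N₂A₂.
A₂ = πr² = π(1.600×10^-2 m)² = 8.042×10^-4 m².
M = (4π×10⁻⁷)(1920)(41)(8.042×10^-4) = 7.956×10^-5 H.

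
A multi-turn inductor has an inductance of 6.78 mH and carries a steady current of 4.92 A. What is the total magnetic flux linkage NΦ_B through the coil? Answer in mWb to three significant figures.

NΦ_B ≈ 33.4 mWb

From L = NΦ_B/I, the flux linkage is NΦ_B = LI.
NΦ_B = (6.780×10^-3 H)(4.92 A) = 3.336×10^-2 Wb.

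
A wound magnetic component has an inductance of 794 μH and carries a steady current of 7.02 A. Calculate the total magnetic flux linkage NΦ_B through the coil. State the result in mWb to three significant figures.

From L = NΦ_B/I, the flux linkage is NΦ_B = LI.
NΦ_B = (7.940×10^-4 H)(7.02 A) = 5.574×10^-3 Wb.

NΦ_B ≈ 5.57 mWb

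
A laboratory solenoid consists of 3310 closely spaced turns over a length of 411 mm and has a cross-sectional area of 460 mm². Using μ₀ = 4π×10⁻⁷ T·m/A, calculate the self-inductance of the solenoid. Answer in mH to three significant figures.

A = 460 mm² = 4.600×10^-4 m².
For a long solenoid, L = μ₀N²A/ℓ.
L = (4π×10⁻⁷)(3310)²(4.600×10^-4)/(0.411 m) = 1.541×10^-2 H.

L ≈ 15.4 mH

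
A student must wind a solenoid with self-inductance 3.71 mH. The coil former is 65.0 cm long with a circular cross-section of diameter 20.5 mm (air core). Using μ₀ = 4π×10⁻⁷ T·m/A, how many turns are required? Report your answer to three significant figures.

A = π(d/2)² = π(1.025×10^-2 m)² = 3.301×10^-4 m².
From L = μ₀N²A/ℓ, N = √(Lℓ / (μ₀A)).
N = √[(3.710×10^-3)(0.65) / ((4π×10⁻⁷)×3.301×10^-4)] = √(5.814×10^6) ≈ 2411.2.

N ≈ 2410 turns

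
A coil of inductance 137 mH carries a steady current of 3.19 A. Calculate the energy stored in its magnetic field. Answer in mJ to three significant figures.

U ≈ 697 mJ

Stored magnetic energy: U = ½LI².
U = ½(0.137 H)(3.19 A)² = 0.6971 J.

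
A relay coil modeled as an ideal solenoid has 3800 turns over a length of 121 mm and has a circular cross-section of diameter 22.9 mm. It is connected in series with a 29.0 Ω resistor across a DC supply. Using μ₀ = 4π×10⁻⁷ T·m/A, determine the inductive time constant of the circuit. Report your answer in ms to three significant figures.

A = π(d/2)² = π(1.145×10^-2 m)² = 4.119×10^-4 m².
L = μ₀N²A/ℓ = (4π×10⁻⁷)(3800)²(4.119×10^-4)/(0.121) = 6.177×10^-2 H.
τ = L/R = (6.177×10^-2)/(29.0) = 2.130×10^-3 s.

τ ≈ 2.13 ms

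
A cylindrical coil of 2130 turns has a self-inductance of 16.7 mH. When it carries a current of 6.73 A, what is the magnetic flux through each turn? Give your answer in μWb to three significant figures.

From L = NΦ_B/I, the flux per turn is Φ_B = LI/N.
Φ_B = (1.670×10^-2 H)(6.73 A)/2130 = 5.277×10^-5 Wb.

Φ_B ≈ 52.8 μWb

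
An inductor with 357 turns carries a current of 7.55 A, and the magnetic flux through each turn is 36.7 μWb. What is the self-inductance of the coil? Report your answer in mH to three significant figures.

L ≈ 1.74 mH

Self-inductance is defined by L = NΦ_B/I (flux linkage over current).
L = (357)(3.670×10^-5 Wb)/(7.55 A) = 1.735×10^-3 H.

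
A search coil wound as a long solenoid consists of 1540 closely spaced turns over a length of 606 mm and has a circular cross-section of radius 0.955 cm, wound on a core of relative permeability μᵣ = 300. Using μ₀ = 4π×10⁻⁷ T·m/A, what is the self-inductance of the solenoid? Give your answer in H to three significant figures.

L ≈ 0.423 H

A = πr² = π(9.550×10^-3 m)² = 2.865×10^-4 m².
For a long solenoid, L = μ₀μᵣN²A/ℓ.
L = (4π×10⁻⁷)(300)(1540)²(2.865×10^-4)/(0.606 m) = 0.4227 H.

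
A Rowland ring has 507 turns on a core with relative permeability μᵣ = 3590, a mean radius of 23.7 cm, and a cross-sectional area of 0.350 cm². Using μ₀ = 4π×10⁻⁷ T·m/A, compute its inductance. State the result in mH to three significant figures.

For a thin toroid, L = μ₀μᵣN²A/(2πR).
L = (4π×10⁻⁷)(3590)(507)²(3.500×10^-5) / (2π×0.237 m) = 2.726×10^-2 H.

L ≈ 27.3 mH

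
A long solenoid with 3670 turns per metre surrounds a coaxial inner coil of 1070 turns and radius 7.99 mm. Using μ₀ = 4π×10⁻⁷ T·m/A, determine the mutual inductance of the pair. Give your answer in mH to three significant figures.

The outer solenoid produces a uniform field B₁ = μ₀n₁I₁ across the inner coil,
so the flux linkage is N₂Φ = N₂B₁A₂ = μ₀n₁N₂A₂·I₁, giving M = μ₀n₁N₂A₂.
A₂ = πr² = π(7.990×10^-3 m)² = 2.006×10^-4 m².
M = (4π×10⁻⁷)(3670)(1070)(2.006×10^-4) = 9.897×10^-4 H.

M ≈ 0.990 mH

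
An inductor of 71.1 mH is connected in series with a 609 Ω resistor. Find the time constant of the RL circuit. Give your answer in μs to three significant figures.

τ ≈ 117 μs

τ = L/R = (7.110×10^-2 H)/(609 Ω) = 1.167×10^-4 s.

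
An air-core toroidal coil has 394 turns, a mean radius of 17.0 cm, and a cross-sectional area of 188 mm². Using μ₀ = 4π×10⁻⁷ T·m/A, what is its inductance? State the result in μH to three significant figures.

L ≈ 34.3 μH

For a thin toroid, L = μ₀N²A/(2πR).
L = (4π×10⁻⁷)(394)²(1.880×10^-4) / (2π×0.17 m) = 3.433×10^-5 H.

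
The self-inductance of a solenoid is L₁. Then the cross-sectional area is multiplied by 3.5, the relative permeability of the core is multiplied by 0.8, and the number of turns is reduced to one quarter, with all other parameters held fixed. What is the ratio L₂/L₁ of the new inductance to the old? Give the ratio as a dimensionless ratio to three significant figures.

For a solenoid, L ∝ μᵣN²A/ℓ.
L₂/L₁ = (3.5) × (0.8) × (0.25)^2 = 0.175.

L₂/L₁ = 0.175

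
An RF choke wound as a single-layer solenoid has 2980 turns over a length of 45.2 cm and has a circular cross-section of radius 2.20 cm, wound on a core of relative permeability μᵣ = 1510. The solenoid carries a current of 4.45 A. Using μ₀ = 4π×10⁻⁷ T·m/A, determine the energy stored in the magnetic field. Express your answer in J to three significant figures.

U ≈ 561 J

A = πr² = π(2.200×10^-2 m)² = 1.521×10^-3 m².
L = μ₀μᵣN²A/ℓ = (4π×10⁻⁷)(1510)(2980)²(1.521×10^-3)/(0.452) = 56.69 H.
U = ½LI² = ½(56.69)(4.45)² = 561.3 J.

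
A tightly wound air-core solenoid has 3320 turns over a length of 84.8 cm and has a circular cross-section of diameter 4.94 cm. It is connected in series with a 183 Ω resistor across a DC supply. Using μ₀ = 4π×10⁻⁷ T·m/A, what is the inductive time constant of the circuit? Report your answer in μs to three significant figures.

τ ≈ 171 μs

A = π(d/2)² = π(2.470×10^-2 m)² = 1.917×10^-3 m².
L = μ₀N²A/ℓ = (4π×10⁻⁷)(3320)²(1.917×10^-3)/(0.848) = 3.131×10^-2 H.
τ = L/R = (3.131×10^-2)/(183) = 1.711×10^-4 s.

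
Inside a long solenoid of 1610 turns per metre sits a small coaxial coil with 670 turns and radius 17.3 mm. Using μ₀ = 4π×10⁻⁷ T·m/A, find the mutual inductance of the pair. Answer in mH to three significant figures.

The outer solenoid produces a uniform field B₁ = μ₀n₁I₁ across the inner coil,
so the flux linkage is N₂Φ = N₂B₁A₂ = μ₀n₁N₂A₂·I₁, giving M = μ₀n₁N₂A₂.
A₂ = πr² = π(1.730×10^-2 m)² = 9.402×10^-4 m².
M = (4π×10⁻⁷)(1610)(670)(9.402×10^-4) = 1.2745×10^-3 H.

M ≈ 1.27 mH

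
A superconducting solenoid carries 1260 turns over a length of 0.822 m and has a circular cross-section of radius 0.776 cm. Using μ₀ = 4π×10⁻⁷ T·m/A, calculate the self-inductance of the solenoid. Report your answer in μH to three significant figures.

L ≈ 459 μH

A = πr² = π(7.760×10^-3 m)² = 1.892×10^-4 m².
For a long solenoid, L = μ₀N²A/ℓ.
L = (4π×10⁻⁷)(1260)²(1.892×10^-4)/(0.822 m) = 4.591×10^-4 H.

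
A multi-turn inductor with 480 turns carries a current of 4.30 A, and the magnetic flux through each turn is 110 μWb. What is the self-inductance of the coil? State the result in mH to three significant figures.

L ≈ 12.3 mH

Self-inductance is defined by L = NΦ_B/I (flux linkage over current).
L = (480)(1.100×10^-4 Wb)/(4.30 A) = 1.228×10^-2 H.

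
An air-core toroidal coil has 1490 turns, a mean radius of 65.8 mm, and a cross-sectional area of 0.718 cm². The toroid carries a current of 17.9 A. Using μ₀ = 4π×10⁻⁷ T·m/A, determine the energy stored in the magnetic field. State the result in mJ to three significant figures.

U ≈ 77.6 mJ

L = μ₀N²A/(2πR) = (4π×10⁻⁷)(1490)²(7.180×10^-5)/(2π×6.580×10^-2) = 4.845×10^-4 H.
U = ½LI² = ½(4.845×10^-4)(17.9)² = 7.762×10^-2 J.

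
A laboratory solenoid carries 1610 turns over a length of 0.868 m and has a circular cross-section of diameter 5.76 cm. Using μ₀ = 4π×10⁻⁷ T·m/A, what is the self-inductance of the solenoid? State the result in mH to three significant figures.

A = π(d/2)² = π(2.880×10^-2 m)² = 2.606×10^-3 m².
For a long solenoid, L = μ₀N²A/ℓ.
L = (4π×10⁻⁷)(1610)²(2.606×10^-3)/(0.868 m) = 9.779×10^-3 H.

L ≈ 9.78 mH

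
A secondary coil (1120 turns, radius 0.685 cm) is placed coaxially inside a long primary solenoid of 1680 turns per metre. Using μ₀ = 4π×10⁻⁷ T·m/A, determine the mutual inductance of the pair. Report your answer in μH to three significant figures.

M ≈ 349 μH

The outer solenoid produces a uniform field B₁ = μ₀n₁I₁ across the inner coil,
so the flux linkage is N₂Φ = N₂B₁A₂ = μ₀n₁N₂A₂·I₁, giving M = μ₀n₁N₂A₂.
A₂ = πr² = π(6.850×10^-3 m)² = 1.474×10^-4 m².
M = (4π×10⁻⁷)(1680)(1120)(1.474×10^-4) = 3.486×10^-4 H.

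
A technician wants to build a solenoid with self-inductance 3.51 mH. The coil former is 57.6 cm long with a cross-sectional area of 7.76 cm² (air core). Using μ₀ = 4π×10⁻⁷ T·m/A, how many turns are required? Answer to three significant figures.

N ≈ 1440 turns

A = 7.76 cm² = 7.760×10^-4 m².
From L = μ₀N²A/ℓ, N = √(Lℓ / (μ₀A)).
N = √[(3.510×10^-3)(0.576) / ((4π×10⁻⁷)×7.760×10^-4)] = √(2.073×10^6) ≈ 1439.9.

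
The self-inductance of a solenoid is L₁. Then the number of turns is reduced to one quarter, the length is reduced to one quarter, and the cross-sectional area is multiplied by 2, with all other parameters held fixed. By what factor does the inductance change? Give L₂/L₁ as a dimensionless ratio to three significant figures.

L₂/L₁ = 0.500

For a solenoid, L ∝ μᵣN²A/ℓ.
L₂/L₁ = (0.25)^2 × (0.25)^-1 × (2) = 0.500.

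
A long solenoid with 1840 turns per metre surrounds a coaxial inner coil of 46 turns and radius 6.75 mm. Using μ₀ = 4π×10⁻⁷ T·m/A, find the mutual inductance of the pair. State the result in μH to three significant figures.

M ≈ 15.2 μH

The outer solenoid produces a uniform field B₁ = μ₀n₁I₁ across the inner coil,
so the flux linkage is N₂Φ = N₂B₁A₂ = μ₀n₁N₂A₂·I₁, giving M = μ₀n₁N₂A₂.
A₂ = πr² = π(6.750×10^-3 m)² = 1.431×10^-4 m².
M = (4π×10⁻⁷)(1840)(46)(1.431×10^-4) = 1.522×10^-5 H.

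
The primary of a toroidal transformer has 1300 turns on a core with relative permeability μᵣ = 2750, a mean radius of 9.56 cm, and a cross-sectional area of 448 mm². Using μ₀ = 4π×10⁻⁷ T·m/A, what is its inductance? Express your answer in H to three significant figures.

For a thin toroid, L = μ₀μᵣN²A/(2πR).
L = (4π×10⁻⁷)(2750)(1300)²(4.480×10^-4) / (2π×9.560×10^-2 m) = 4.356 H.

L ≈ 4.36 H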